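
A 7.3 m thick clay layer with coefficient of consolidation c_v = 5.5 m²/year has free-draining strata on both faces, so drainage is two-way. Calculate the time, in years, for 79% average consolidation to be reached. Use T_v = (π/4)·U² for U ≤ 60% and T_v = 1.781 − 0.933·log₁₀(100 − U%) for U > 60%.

Drainage path length: H_d = H/2 = 3.65 m (double drainage).
U > 60%: T_v = 1.781 − 0.933·log₁₀(100 − 79) = 0.54737.
t = T_v·H_d²/c_v = 0.54737×3.65²/5.5 = 1.326 years.

t ≈ 1.33 years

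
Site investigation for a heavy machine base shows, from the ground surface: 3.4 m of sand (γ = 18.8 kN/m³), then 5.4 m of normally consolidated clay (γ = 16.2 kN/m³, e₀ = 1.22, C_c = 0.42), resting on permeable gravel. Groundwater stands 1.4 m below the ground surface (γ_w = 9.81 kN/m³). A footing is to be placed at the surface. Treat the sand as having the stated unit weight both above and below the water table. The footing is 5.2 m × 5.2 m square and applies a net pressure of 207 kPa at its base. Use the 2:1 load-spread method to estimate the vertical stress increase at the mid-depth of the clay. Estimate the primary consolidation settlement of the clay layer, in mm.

Mid-depth of clay below the ground surface: z = 3.4 + 5.4/2 = 6.1 m.
Total vertical stress at mid-clay: σ_v = 18.8×3.4 + 16.2×2.7 = 107.66 kPa.
Pore pressure: u = 9.81×(6.1 − 1.4) = 46.107 kPa.
Initial effective stress: σ'_0 = σ_v − u = 107.66 − 46.107 = 61.553 kPa.
Stress increase at mid-clay by the 2:1 spreading method:
Δσ = qBL/((B+z)(L+z)) = 207×5.2×5.2/((5.2+6.1)(5.2+6.1)) = 43.835 kPa
Final effective stress: σ'_f = σ'_0 + Δσ = 61.553 + 43.835 = 105.39 kPa.
Normally consolidated clay, so the full stress increment lies on the virgin compression line:
S_c = C_c·H/(1+e₀)·log₁₀(σ'_f/σ'_0) = 0.42×5.4/(1+1.22)×log₁₀(105.39/61.553)
    = 1.0216 × 0.23355 = 0.2386 m

S_c ≈ 239 mm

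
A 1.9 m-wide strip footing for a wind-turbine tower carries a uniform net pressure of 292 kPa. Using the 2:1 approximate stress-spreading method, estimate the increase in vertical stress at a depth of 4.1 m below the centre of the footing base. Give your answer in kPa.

By the 2:1 method the load spreads at 1 horizontal : 2 vertical, so at depth z the loaded area has grown by z in each plan dimension:
Δσ = qB/(B+z) = 292×1.9/(1.9+4.1) = 92.467 kPa

Δσ_z ≈ 92.5 kPa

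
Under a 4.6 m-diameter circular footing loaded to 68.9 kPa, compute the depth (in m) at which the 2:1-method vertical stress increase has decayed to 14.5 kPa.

z ≈ 5.43 m

2:1 spreading — at depth z the loaded area has grown by z in each plan dimension:
qD²/(D+z)² = Δσ_z ⇒ z = D(√(q/Δσ_z) − 1) = 4.6×(√(68.9/14.5) − 1) = 5.427 m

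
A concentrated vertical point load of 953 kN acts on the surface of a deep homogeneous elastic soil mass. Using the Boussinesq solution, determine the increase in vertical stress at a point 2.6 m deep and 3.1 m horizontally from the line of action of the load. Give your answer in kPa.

Boussinesq vertical stress below a point load on an elastic half-space:
Δσ_z = 3P/(2πz²) · [1 + (r/z)²]^(−5/2)
r/z = 3.1/2.6 = 1.1923; [1+(r/z)²]^(−5/2) = 0.10958.
Δσ_z = 3×953/(2π×2.6²) × 0.10958 = 67.311 × 0.10958 = 7.376 kPa

Δσ_z ≈ 7.38 kPa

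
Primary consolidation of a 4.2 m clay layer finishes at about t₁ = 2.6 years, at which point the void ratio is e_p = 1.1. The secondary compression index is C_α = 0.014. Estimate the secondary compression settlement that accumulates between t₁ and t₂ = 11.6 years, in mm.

Secondary compression: S_s = C_α·H/(1+e_p)·log₁₀(t₂/t₁)
S_s = 0.014×4.2/(1+1.1)×log₁₀(11.6/2.6)
    = 0.028 × 0.6495 = 0.01819 m

S_s ≈ 18.2 mm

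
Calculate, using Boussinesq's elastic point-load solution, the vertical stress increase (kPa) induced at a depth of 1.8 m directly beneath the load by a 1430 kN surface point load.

Δσ_z ≈ 211 kPa

Boussinesq vertical stress below a point load on an elastic half-space:
Δσ_z = 3P/(2πz²) · [1 + (r/z)²]^(−5/2)
r/z = 0/1.8 = 0; [1+(r/z)²]^(−5/2) = 1.
Δσ_z = 3×1430/(2π×1.8²) × 1 = 210.73 × 1 = 210.7 kPa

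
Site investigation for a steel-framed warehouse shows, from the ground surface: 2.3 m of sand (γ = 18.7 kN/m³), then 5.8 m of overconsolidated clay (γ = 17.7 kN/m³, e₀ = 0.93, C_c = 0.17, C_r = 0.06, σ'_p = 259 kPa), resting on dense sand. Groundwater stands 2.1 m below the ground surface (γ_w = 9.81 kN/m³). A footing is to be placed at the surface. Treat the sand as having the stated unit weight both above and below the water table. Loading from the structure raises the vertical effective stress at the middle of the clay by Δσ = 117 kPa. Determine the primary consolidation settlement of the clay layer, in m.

S_c ≈ 0.0815 m

Mid-depth of clay below the ground surface: z = 2.3 + 5.8/2 = 5.2 m.
Total vertical stress at mid-clay: σ_v = 18.7×2.3 + 17.7×2.9 = 94.34 kPa.
Pore pressure: u = 9.81×(5.2 − 2.1) = 30.411 kPa.
Initial effective stress: σ'_0 = σ_v − u = 94.34 − 30.411 = 63.929 kPa.
Final effective stress: σ'_f = 63.929 + 117 = 180.93 kPa.
σ'_f = 180.93 ≤ σ'_p = 259 kPa, so the clay remains overconsolidated and only the recompression index applies:
S_c = C_r·H/(1+e₀)·log₁₀(σ'_f/σ'_0) = 0.06×5.8/1.93×log₁₀(180.93/63.929)
    = 0.18031 × 0.45181 = 0.08147 m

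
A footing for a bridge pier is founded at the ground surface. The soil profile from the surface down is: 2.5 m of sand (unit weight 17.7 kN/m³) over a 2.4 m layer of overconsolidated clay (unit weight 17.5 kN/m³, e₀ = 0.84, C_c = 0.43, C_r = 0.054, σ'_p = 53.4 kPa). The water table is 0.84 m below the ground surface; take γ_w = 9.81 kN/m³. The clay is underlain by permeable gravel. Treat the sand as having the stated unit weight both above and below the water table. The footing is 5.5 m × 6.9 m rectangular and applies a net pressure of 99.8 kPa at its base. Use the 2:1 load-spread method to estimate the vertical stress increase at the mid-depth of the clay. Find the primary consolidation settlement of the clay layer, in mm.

S_c ≈ 97.1 mm

Mid-depth of clay below the ground surface: z = 2.5 + 2.4/2 = 3.7 m.
Total vertical stress at mid-clay: σ_v = 17.7×2.5 + 17.5×1.2 = 65.25 kPa.
Pore pressure: u = 9.81×(3.7 − 0.84) = 28.057 kPa.
Initial effective stress: σ'_0 = σ_v − u = 65.25 − 28.057 = 37.193 kPa.
Stress increase at mid-clay by the 2:1 spreading method:
Δσ = qBL/((B+z)(L+z)) = 99.8×5.5×6.9/((5.5+3.7)(6.9+3.7)) = 38.837 kPa
Final effective stress: σ'_f = 37.193 + 38.837 = 76.03 kPa.
σ'_f = 76.03 > σ'_p = 53.4 kPa, so the stress path crosses the preconsolidation pressure — recompression up to σ'_p, then virgin compression beyond:
S_c = H/(1+e₀)·[C_r·log₁₀(σ'_p/σ'_0) + C_c·log₁₀(σ'_f/σ'_p)]
    = 2.4/1.84 × [0.054×log₁₀(53.4/37.193) + 0.43×log₁₀(76.03/53.4)]
    = 1.3043 × [0.0084823 + 0.065981] = 0.09712 m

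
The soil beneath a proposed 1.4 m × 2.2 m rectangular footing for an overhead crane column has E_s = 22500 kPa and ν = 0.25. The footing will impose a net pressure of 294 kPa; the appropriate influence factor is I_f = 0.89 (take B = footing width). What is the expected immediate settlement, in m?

Immediate (elastic) settlement: S_e = q·B·(1−ν²)/E_s · I_f.
S_e = 294 × 1.4 × (1 − 0.25²) / 22500 × 0.89
    = 294 × 1.4 × 0.9375 / 22500 × 0.89
    = 0.01526 m

S_e ≈ 0.0153 m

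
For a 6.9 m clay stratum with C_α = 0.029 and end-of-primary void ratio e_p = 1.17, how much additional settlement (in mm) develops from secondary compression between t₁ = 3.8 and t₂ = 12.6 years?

Secondary compression: S_s = C_α·H/(1+e_p)·log₁₀(t₂/t₁)
S_s = 0.029×6.9/(1+1.17)×log₁₀(12.6/3.8)
    = 0.09221 × 0.5206 = 0.048 m

S_s ≈ 48 mm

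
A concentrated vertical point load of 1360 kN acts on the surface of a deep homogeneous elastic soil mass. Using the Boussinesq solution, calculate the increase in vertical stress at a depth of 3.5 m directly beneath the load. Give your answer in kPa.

Boussinesq vertical stress below a point load on an elastic half-space:
Δσ_z = 3P/(2πz²) · [1 + (r/z)²]^(−5/2)
r/z = 0/3.5 = 0; [1+(r/z)²]^(−5/2) = 1.
Δσ_z = 3×1360/(2π×3.5²) × 1 = 53.008 × 1 = 53.01 kPa

Δσ_z ≈ 53 kPa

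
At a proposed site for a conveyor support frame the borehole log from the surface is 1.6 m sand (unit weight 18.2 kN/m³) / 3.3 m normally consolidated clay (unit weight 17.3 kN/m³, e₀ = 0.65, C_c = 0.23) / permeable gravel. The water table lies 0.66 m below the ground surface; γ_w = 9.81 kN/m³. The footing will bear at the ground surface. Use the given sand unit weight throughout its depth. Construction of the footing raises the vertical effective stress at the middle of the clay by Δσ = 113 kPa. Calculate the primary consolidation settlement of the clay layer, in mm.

S_c ≈ 301 mm

Mid-depth of clay below the ground surface: z = 1.6 + 3.3/2 = 3.25 m.
Total vertical stress at mid-clay: σ_v = 18.2×1.6 + 17.3×1.65 = 57.665 kPa.
Pore pressure: u = 9.81×(3.25 − 0.66) = 25.408 kPa.
Initial effective stress: σ'_0 = σ_v − u = 57.665 − 25.408 = 32.257 kPa.
Final effective stress: σ'_f = σ'_0 + Δσ = 32.257 + 113 = 145.26 kPa.
Normally consolidated clay, so the full stress increment lies on the virgin compression line:
S_c = C_c·H/(1+e₀)·log₁₀(σ'_f/σ'_0) = 0.23×3.3/(1+0.65)×log₁₀(145.26/32.257)
    = 0.46 × 0.65352 = 0.3006 m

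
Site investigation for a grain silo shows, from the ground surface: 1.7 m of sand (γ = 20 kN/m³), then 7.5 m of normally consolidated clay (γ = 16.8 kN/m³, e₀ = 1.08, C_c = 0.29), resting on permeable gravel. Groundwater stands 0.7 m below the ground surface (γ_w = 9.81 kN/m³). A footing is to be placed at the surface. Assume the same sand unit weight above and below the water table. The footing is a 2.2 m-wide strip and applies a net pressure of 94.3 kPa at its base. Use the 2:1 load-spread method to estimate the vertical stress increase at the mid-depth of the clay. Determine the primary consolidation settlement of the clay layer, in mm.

Mid-depth of clay below the ground surface: z = 1.7 + 7.5/2 = 5.45 m.
Total vertical stress at mid-clay: σ_v = 20×1.7 + 16.8×3.75 = 97 kPa.
Pore pressure: u = 9.81×(5.45 − 0.7) = 46.598 kPa.
Initial effective stress: σ'_0 = σ_v − u = 97 − 46.598 = 50.402 kPa.
Stress increase at mid-clay by the 2:1 spreading method:
Δσ = qB/(B+z) = 94.3×2.2/(2.2+5.45) = 27.119 kPa
Final effective stress: σ'_f = σ'_0 + Δσ = 50.402 + 27.119 = 77.521 kPa.
Normally consolidated clay, so the full stress increment lies on the virgin compression line:
S_c = C_c·H/(1+e₀)·log₁₀(σ'_f/σ'_0) = 0.29×7.5/(1+1.08)×log₁₀(77.521/50.402)
    = 1.0457 × 0.18697 = 0.1955 m

S_c ≈ 196 mm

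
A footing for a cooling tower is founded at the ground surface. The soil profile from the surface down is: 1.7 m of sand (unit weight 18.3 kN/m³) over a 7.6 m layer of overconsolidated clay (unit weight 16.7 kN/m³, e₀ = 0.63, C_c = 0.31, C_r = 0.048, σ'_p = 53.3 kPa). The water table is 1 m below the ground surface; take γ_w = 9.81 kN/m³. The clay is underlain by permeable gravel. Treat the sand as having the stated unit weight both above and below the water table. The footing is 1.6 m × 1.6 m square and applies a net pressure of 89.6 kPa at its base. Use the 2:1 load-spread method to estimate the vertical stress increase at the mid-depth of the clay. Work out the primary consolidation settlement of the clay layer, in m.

Mid-depth of clay below the ground surface: z = 1.7 + 7.6/2 = 5.5 m.
Total vertical stress at mid-clay: σ_v = 18.3×1.7 + 16.7×3.8 = 94.57 kPa.
Pore pressure: u = 9.81×(5.5 − 1) = 44.145 kPa.
Initial effective stress: σ'_0 = σ_v − u = 94.57 − 44.145 = 50.425 kPa.
Stress increase at mid-clay by the 2:1 spreading method:
Δσ = qBL/((B+z)(L+z)) = 89.6×1.6×1.6/((1.6+5.5)(1.6+5.5)) = 4.5502 kPa
Final effective stress: σ'_f = 50.425 + 4.5502 = 54.975 kPa.
σ'_f = 54.975 > σ'_p = 53.3 kPa, so the stress path crosses the preconsolidation pressure — recompression up to σ'_p, then virgin compression beyond:
S_c = H/(1+e₀)·[C_r·log₁₀(σ'_p/σ'_0) + C_c·log₁₀(σ'_f/σ'_p)]
    = 7.6/1.63 × [0.048×log₁₀(53.3/50.425) + 0.31×log₁₀(54.975/53.3)]
    = 4.6626 × [0.0011559 + 0.0041658] = 0.02481 m

S_c ≈ 0.0248 m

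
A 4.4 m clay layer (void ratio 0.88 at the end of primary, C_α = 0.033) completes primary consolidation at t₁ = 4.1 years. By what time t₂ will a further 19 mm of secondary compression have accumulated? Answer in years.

S_s = C_α·H/(1+e_p)·log₁₀(t₂/t₁) ⇒ log₁₀(t₂/t₁) = S_s·(1+e_p)/(C_α·H).
log₁₀(t₂/t₁) = 0.019 × (1+0.88) / (0.033×4.4) = 0.246
t₂ = t₁ × 10^0.246 = 4.1 × 1.762 = 7.224 years

t₂ ≈ 7.22 years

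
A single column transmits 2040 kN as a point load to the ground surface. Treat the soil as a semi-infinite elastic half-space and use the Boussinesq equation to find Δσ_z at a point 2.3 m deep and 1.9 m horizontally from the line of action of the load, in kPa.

Δσ_z ≈ 50.2 kPa

Boussinesq vertical stress below a point load on an elastic half-space:
Δσ_z = 3P/(2πz²) · [1 + (r/z)²]^(−5/2)
r/z = 1.9/2.3 = 0.82609; [1+(r/z)²]^(−5/2) = 0.27237.
Δσ_z = 3×2040/(2π×2.3²) × 0.27237 = 184.13 × 0.27237 = 50.15 kPa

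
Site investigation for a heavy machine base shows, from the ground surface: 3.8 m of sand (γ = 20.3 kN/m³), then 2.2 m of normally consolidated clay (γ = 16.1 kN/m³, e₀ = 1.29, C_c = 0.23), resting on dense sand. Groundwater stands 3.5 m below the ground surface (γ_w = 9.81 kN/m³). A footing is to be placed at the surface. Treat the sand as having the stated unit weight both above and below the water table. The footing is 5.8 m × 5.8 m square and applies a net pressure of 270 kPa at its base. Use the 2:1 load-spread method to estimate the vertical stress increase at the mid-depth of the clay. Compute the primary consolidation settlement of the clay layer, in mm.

Mid-depth of clay below the ground surface: z = 3.8 + 2.2/2 = 4.9 m.
Total vertical stress at mid-clay: σ_v = 20.3×3.8 + 16.1×1.1 = 94.85 kPa.
Pore pressure: u = 9.81×(4.9 − 3.5) = 13.734 kPa.
Initial effective stress: σ'_0 = σ_v − u = 94.85 − 13.734 = 81.116 kPa.
Stress increase at mid-clay by the 2:1 spreading method:
Δσ = qBL/((B+z)(L+z)) = 270×5.8×5.8/((5.8+4.9)(5.8+4.9)) = 79.333 kPa
Final effective stress: σ'_f = σ'_0 + Δσ = 81.116 + 79.333 = 160.45 kPa.
Normally consolidated clay, so the full stress increment lies on the virgin compression line:
S_c = C_c·H/(1+e₀)·log₁₀(σ'_f/σ'_0) = 0.23×2.2/(1+1.29)×log₁₀(160.45/81.116)
    = 0.22096 × 0.29623 = 0.06545 m

S_c ≈ 65.5 mm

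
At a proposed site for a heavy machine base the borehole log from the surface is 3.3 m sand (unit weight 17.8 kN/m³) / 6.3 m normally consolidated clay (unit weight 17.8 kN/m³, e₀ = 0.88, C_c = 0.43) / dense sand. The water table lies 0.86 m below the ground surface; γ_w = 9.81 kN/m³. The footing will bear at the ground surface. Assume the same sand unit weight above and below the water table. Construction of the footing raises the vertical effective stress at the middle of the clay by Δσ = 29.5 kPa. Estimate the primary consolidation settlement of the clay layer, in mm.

Mid-depth of clay below the ground surface: z = 3.3 + 6.3/2 = 6.45 m.
Total vertical stress at mid-clay: σ_v = 17.8×3.3 + 17.8×3.15 = 114.81 kPa.
Pore pressure: u = 9.81×(6.45 − 0.86) = 54.838 kPa.
Initial effective stress: σ'_0 = σ_v − u = 114.81 − 54.838 = 59.972 kPa.
Final effective stress: σ'_f = σ'_0 + Δσ = 59.972 + 29.5 = 89.472 kPa.
Normally consolidated clay, so the full stress increment lies on the virgin compression line:
S_c = C_c·H/(1+e₀)·log₁₀(σ'_f/σ'_0) = 0.43×6.3/(1+0.88)×log₁₀(89.472/59.972)
    = 1.441 × 0.17374 = 0.2504 m

S_c ≈ 250 mm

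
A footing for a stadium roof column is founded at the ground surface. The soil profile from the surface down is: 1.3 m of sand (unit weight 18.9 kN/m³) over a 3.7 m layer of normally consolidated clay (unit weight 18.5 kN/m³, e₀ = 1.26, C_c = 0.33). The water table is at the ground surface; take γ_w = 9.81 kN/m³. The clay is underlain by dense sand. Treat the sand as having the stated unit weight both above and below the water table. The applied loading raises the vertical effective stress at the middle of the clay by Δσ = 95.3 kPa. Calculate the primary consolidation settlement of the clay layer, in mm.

Mid-depth of clay below the ground surface: z = 1.3 + 3.7/2 = 3.15 m.
Total vertical stress at mid-clay: σ_v = 18.9×1.3 + 18.5×1.85 = 58.795 kPa.
Pore pressure: u = 9.81×(3.15 − 0) = 30.902 kPa.
Initial effective stress: σ'_0 = σ_v − u = 58.795 − 30.902 = 27.893 kPa.
Final effective stress: σ'_f = σ'_0 + Δσ = 27.893 + 95.3 = 123.19 kPa.
Normally consolidated clay, so the full stress increment lies on the virgin compression line:
S_c = C_c·H/(1+e₀)·log₁₀(σ'_f/σ'_0) = 0.33×3.7/(1+1.26)×log₁₀(123.19/27.893)
    = 0.54027 × 0.64508 = 0.3485 m

S_c ≈ 349 mm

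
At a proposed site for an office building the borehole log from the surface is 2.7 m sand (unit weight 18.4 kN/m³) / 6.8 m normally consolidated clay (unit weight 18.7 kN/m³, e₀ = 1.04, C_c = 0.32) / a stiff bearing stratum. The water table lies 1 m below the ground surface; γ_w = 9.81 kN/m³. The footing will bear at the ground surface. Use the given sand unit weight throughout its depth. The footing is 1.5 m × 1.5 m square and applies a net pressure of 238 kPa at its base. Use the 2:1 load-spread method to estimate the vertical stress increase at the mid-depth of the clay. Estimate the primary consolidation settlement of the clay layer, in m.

S_c ≈ 0.0634 m

Mid-depth of clay below the ground surface: z = 2.7 + 6.8/2 = 6.1 m.
Total vertical stress at mid-clay: σ_v = 18.4×2.7 + 18.7×3.4 = 113.26 kPa.
Pore pressure: u = 9.81×(6.1 − 1) = 50.031 kPa.
Initial effective stress: σ'_0 = σ_v − u = 113.26 − 50.031 = 63.229 kPa.
Stress increase at mid-clay by the 2:1 spreading method:
Δσ = qBL/((B+z)(L+z)) = 238×1.5×1.5/((1.5+6.1)(1.5+6.1)) = 9.2711 kPa
Final effective stress: σ'_f = σ'_0 + Δσ = 63.229 + 9.2711 = 72.5 kPa.
Normally consolidated clay, so the full stress increment lies on the virgin compression line:
S_c = C_c·H/(1+e₀)·log₁₀(σ'_f/σ'_0) = 0.32×6.8/(1+1.04)×log₁₀(72.5/63.229)
    = 1.0667 × 0.059422 = 0.06339 m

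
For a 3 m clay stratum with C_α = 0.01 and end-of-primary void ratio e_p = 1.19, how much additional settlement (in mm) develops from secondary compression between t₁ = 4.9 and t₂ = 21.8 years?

S_s ≈ 8.88 mm

Secondary compression: S_s = C_α·H/(1+e_p)·log₁₀(t₂/t₁)
S_s = 0.01×3/(1+1.19)×log₁₀(21.8/4.9)
    = 0.0137 × 0.6483 = 0.00888 m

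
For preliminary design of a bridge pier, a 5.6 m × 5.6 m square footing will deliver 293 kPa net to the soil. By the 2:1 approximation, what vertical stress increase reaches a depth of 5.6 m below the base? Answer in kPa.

Δσ_z ≈ 73.2 kPa

By the 2:1 method the load spreads at 1 horizontal : 2 vertical, so at depth z the loaded area has grown by z in each plan dimension:
Δσ = qBL/((B+z)(L+z)) = 293×5.6×5.6/((5.6+5.6)(5.6+5.6)) = 73.25 kPa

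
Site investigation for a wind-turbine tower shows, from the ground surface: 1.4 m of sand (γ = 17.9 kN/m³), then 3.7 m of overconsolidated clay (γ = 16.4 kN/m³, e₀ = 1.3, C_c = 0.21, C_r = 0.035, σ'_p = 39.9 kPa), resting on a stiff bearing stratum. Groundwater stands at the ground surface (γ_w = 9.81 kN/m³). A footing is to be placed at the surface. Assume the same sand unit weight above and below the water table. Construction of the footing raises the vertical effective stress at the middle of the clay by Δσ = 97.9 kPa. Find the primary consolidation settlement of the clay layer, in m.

S_c ≈ 0.176 m

Mid-depth of clay below the ground surface: z = 1.4 + 3.7/2 = 3.25 m.
Total vertical stress at mid-clay: σ_v = 17.9×1.4 + 16.4×1.85 = 55.4 kPa.
Pore pressure: u = 9.81×(3.25 − 0) = 31.883 kPa.
Initial effective stress: σ'_0 = σ_v − u = 55.4 − 31.883 = 23.517 kPa.
Final effective stress: σ'_f = 23.517 + 97.9 = 121.42 kPa.
σ'_f = 121.42 > σ'_p = 39.9 kPa, so the stress path crosses the preconsolidation pressure — recompression up to σ'_p, then virgin compression beyond:
S_c = H/(1+e₀)·[C_r·log₁₀(σ'_p/σ'_0) + C_c·log₁₀(σ'_f/σ'_p)]
    = 3.7/2.3 × [0.035×log₁₀(39.9/23.517) + 0.21×log₁₀(121.42/39.9)]
    = 1.6087 × [0.0080357 + 0.1015] = 0.1762 m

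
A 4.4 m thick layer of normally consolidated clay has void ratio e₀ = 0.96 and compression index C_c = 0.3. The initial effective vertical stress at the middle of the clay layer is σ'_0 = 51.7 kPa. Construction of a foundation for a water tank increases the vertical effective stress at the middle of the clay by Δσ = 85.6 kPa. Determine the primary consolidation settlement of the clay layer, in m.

S_c ≈ 0.286 m

Final effective stress: σ'_f = σ'_0 + Δσ = 51.7 + 85.6 = 137.3 kPa.
Normally consolidated clay, so the full stress increment lies on the virgin compression line:
S_c = C_c·H/(1+e₀)·log₁₀(σ'_f/σ'_0) = 0.3×4.4/(1+0.96)×log₁₀(137.3/51.7)
    = 0.67347 × 0.42418 = 0.2857 m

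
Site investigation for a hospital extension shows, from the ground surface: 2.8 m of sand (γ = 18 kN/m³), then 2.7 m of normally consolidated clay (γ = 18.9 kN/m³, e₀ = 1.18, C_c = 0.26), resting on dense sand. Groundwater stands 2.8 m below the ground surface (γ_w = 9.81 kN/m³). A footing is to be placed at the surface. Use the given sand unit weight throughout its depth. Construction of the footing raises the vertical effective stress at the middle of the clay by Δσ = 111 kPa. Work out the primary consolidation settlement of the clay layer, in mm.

Mid-depth of clay below the ground surface: z = 2.8 + 2.7/2 = 4.15 m.
Total vertical stress at mid-clay: σ_v = 18×2.8 + 18.9×1.35 = 75.915 kPa.
Pore pressure: u = 9.81×(4.15 − 2.8) = 13.244 kPa.
Initial effective stress: σ'_0 = σ_v − u = 75.915 − 13.244 = 62.671 kPa.
Final effective stress: σ'_f = σ'_0 + Δσ = 62.671 + 111 = 173.67 kPa.
Normally consolidated clay, so the full stress increment lies on the virgin compression line:
S_c = C_c·H/(1+e₀)·log₁₀(σ'_f/σ'_0) = 0.26×2.7/(1+1.18)×log₁₀(173.67/62.671)
    = 0.32202 × 0.44266 = 0.1425 m

S_c ≈ 143 mm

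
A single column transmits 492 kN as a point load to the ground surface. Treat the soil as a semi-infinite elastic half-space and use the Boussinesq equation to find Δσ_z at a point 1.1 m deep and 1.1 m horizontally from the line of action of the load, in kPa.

Boussinesq vertical stress below a point load on an elastic half-space:
Δσ_z = 3P/(2πz²) · [1 + (r/z)²]^(−5/2)
r/z = 1.1/1.1 = 1; [1+(r/z)²]^(−5/2) = 0.17678.
Δσ_z = 3×492/(2π×1.1²) × 0.17678 = 194.14 × 0.17678 = 34.32 kPa

Δσ_z ≈ 34.3 kPa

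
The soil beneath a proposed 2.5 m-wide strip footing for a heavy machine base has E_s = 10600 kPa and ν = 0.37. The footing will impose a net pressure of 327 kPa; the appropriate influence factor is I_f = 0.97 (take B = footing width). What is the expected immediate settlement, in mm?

S_e ≈ 64.6 mm

Immediate (elastic) settlement: S_e = q·B·(1−ν²)/E_s · I_f.
S_e = 327 × 2.5 × (1 − 0.37²) / 10600 × 0.97
    = 327 × 2.5 × 0.8631 / 10600 × 0.97
    = 0.06457 m = 64.57 mm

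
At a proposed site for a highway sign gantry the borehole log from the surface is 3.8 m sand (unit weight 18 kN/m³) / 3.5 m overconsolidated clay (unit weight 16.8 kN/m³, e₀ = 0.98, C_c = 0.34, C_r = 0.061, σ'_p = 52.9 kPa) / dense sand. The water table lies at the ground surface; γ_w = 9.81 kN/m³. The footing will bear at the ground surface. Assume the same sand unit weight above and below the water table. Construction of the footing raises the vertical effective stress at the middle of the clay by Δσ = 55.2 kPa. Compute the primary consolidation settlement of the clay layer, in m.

S_c ≈ 0.172 m

Mid-depth of clay below the ground surface: z = 3.8 + 3.5/2 = 5.55 m.
Total vertical stress at mid-clay: σ_v = 18×3.8 + 16.8×1.75 = 97.8 kPa.
Pore pressure: u = 9.81×(5.55 − 0) = 54.446 kPa.
Initial effective stress: σ'_0 = σ_v − u = 97.8 − 54.446 = 43.354 kPa.
Final effective stress: σ'_f = 43.354 + 55.2 = 98.554 kPa.
σ'_f = 98.554 > σ'_p = 52.9 kPa, so the stress path crosses the preconsolidation pressure — recompression up to σ'_p, then virgin compression beyond:
S_c = H/(1+e₀)·[C_r·log₁₀(σ'_p/σ'_0) + C_c·log₁₀(σ'_f/σ'_p)]
    = 3.5/1.98 × [0.061×log₁₀(52.9/43.354) + 0.34×log₁₀(98.554/52.9)]
    = 1.7677 × [0.005272 + 0.091874] = 0.1717 m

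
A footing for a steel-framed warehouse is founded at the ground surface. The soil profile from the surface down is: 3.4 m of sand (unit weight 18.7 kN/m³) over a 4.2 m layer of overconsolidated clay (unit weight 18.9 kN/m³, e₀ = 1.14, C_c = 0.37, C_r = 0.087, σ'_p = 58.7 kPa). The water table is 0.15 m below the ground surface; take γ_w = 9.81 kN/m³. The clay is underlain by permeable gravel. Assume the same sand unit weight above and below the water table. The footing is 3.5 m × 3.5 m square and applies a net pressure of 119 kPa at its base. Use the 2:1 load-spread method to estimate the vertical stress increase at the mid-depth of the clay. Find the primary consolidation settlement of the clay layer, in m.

Mid-depth of clay below the ground surface: z = 3.4 + 4.2/2 = 5.5 m.
Total vertical stress at mid-clay: σ_v = 18.7×3.4 + 18.9×2.1 = 103.27 kPa.
Pore pressure: u = 9.81×(5.5 − 0.15) = 52.483 kPa.
Initial effective stress: σ'_0 = σ_v − u = 103.27 − 52.483 = 50.787 kPa.
Stress increase at mid-clay by the 2:1 spreading method:
Δσ = qBL/((B+z)(L+z)) = 119×3.5×3.5/((3.5+5.5)(3.5+5.5)) = 17.997 kPa
Final effective stress: σ'_f = 50.787 + 17.997 = 68.784 kPa.
σ'_f = 68.784 > σ'_p = 58.7 kPa, so the stress path crosses the preconsolidation pressure — recompression up to σ'_p, then virgin compression beyond:
S_c = H/(1+e₀)·[C_r·log₁₀(σ'_p/σ'_0) + C_c·log₁₀(σ'_f/σ'_p)]
    = 4.2/2.14 × [0.087×log₁₀(58.7/50.787) + 0.37×log₁₀(68.784/58.7)]
    = 1.9626 × [0.005471 + 0.025474] = 0.06073 m

S_c ≈ 0.0607 m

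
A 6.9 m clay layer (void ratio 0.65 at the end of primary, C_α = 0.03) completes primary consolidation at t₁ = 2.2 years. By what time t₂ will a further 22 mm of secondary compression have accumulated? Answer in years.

t₂ ≈ 3.29 years

S_s = C_α·H/(1+e_p)·log₁₀(t₂/t₁) ⇒ log₁₀(t₂/t₁) = S_s·(1+e_p)/(C_α·H).
log₁₀(t₂/t₁) = 0.022 × (1+0.65) / (0.03×6.9) = 0.1754
t₂ = t₁ × 10^0.1754 = 2.2 × 1.497 = 3.294 years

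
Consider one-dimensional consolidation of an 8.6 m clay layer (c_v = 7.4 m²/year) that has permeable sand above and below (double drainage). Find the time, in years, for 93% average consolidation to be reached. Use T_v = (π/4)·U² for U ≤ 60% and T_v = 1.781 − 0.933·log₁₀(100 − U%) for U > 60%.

t ≈ 2.48 years

Drainage path length: H_d = H/2 = 4.3 m (double drainage).
U > 60%: T_v = 1.781 − 0.933·log₁₀(100 − 93) = 0.99252.
t = T_v·H_d²/c_v = 0.99252×4.3²/7.4 = 2.48 years.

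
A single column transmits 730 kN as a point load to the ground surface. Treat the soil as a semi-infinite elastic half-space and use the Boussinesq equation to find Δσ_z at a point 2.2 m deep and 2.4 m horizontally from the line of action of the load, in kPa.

Δσ_z ≈ 10.1 kPa

Boussinesq vertical stress below a point load on an elastic half-space:
Δσ_z = 3P/(2πz²) · [1 + (r/z)²]^(−5/2)
r/z = 2.4/2.2 = 1.0909; [1+(r/z)²]^(−5/2) = 0.14088.
Δσ_z = 3×730/(2π×2.2²) × 0.14088 = 72.014 × 0.14088 = 10.15 kPa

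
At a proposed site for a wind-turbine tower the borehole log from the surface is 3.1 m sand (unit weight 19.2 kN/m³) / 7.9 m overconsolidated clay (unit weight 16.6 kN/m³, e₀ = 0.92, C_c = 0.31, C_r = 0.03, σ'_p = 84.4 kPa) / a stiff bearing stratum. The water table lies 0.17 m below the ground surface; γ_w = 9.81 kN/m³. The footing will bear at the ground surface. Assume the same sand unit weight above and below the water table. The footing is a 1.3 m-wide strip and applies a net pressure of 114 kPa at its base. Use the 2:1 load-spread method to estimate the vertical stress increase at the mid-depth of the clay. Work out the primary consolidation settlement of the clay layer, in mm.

Mid-depth of clay below the ground surface: z = 3.1 + 7.9/2 = 7.05 m.
Total vertical stress at mid-clay: σ_v = 19.2×3.1 + 16.6×3.95 = 125.09 kPa.
Pore pressure: u = 9.81×(7.05 − 0.17) = 67.493 kPa.
Initial effective stress: σ'_0 = σ_v − u = 125.09 − 67.493 = 57.597 kPa.
Stress increase at mid-clay by the 2:1 spreading method:
Δσ = qB/(B+z) = 114×1.3/(1.3+7.05) = 17.749 kPa
Final effective stress: σ'_f = 57.597 + 17.749 = 75.346 kPa.
σ'_f = 75.346 ≤ σ'_p = 84.4 kPa, so the clay remains overconsolidated and only the recompression index applies:
S_c = C_r·H/(1+e₀)·log₁₀(σ'_f/σ'_0) = 0.03×7.9/1.92×log₁₀(75.346/57.597)
    = 0.12344 × 0.11666 = 0.0144 m

S_c ≈ 14.4 mm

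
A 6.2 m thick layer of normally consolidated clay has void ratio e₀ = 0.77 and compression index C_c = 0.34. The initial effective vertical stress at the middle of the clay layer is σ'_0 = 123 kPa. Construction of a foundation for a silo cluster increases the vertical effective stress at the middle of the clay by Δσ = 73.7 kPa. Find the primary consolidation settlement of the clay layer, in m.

Final effective stress: σ'_f = σ'_0 + Δσ = 123 + 73.7 = 196.7 kPa.
Normally consolidated clay, so the full stress increment lies on the virgin compression line:
S_c = C_c·H/(1+e₀)·log₁₀(σ'_f/σ'_0) = 0.34×6.2/(1+0.77)×log₁₀(196.7/123)
    = 1.191 × 0.2039 = 0.2428 m

S_c ≈ 0.243 m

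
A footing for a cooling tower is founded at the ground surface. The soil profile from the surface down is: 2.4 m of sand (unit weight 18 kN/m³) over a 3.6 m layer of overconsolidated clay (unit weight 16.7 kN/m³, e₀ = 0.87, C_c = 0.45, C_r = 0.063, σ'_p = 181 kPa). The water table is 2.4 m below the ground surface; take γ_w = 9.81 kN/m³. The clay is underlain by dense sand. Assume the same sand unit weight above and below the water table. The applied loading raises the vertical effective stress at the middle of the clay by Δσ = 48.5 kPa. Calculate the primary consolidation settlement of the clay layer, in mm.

S_c ≈ 33 mm

Mid-depth of clay below the ground surface: z = 2.4 + 3.6/2 = 4.2 m.
Total vertical stress at mid-clay: σ_v = 18×2.4 + 16.7×1.8 = 73.26 kPa.
Pore pressure: u = 9.81×(4.2 − 2.4) = 17.658 kPa.
Initial effective stress: σ'_0 = σ_v − u = 73.26 − 17.658 = 55.602 kPa.
Final effective stress: σ'_f = 55.602 + 48.5 = 104.1 kPa.
σ'_f = 104.1 ≤ σ'_p = 181 kPa, so the clay remains overconsolidated and only the recompression index applies:
S_c = C_r·H/(1+e₀)·log₁₀(σ'_f/σ'_0) = 0.063×3.6/1.87×log₁₀(104.1/55.602)
    = 0.12128 × 0.27236 = 0.03303 m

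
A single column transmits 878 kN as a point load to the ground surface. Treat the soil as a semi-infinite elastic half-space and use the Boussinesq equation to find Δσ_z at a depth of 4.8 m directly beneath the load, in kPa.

Δσ_z ≈ 18.2 kPa

Boussinesq vertical stress below a point load on an elastic half-space:
Δσ_z = 3P/(2πz²) · [1 + (r/z)²]^(−5/2)
r/z = 0/4.8 = 0; [1+(r/z)²]^(−5/2) = 1.
Δσ_z = 3×878/(2π×4.8²) × 1 = 18.195 × 1 = 18.2 kPa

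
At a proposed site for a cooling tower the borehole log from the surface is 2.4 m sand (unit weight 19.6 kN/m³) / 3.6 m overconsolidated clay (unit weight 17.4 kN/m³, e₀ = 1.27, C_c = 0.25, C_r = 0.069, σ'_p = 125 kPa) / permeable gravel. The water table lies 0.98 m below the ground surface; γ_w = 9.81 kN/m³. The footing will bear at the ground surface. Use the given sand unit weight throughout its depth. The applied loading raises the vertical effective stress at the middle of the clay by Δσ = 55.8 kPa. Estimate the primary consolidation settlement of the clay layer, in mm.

S_c ≈ 37.3 mm

Mid-depth of clay below the ground surface: z = 2.4 + 3.6/2 = 4.2 m.
Total vertical stress at mid-clay: σ_v = 19.6×2.4 + 17.4×1.8 = 78.36 kPa.
Pore pressure: u = 9.81×(4.2 − 0.98) = 31.588 kPa.
Initial effective stress: σ'_0 = σ_v − u = 78.36 − 31.588 = 46.772 kPa.
Final effective stress: σ'_f = 46.772 + 55.8 = 102.57 kPa.
σ'_f = 102.57 ≤ σ'_p = 125 kPa, so the clay remains overconsolidated and only the recompression index applies:
S_c = C_r·H/(1+e₀)·log₁₀(σ'_f/σ'_0) = 0.069×3.6/2.27×log₁₀(102.57/46.772)
    = 0.10943 × 0.34103 = 0.03732 m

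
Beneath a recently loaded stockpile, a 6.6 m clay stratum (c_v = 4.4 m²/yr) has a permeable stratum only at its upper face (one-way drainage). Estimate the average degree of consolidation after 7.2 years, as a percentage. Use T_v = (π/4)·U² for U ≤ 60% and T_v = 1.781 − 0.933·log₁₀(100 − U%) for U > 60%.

U ≈ 86.5 %

Drainage path length: H_d = H = 6.6 m (single drainage).
T_v = c_v·t/H_d² = 4.4×7.2/6.6² = 0.72727.
T_v = 0.72727 corresponds to the U > 60% branch:
U = 1 − 10^((1.781 − T_v)/0.933)/100 = 0.8653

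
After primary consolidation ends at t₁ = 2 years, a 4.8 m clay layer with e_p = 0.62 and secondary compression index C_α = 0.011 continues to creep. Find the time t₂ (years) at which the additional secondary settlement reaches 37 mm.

t₂ ≈ 27.3 years

S_s = C_α·H/(1+e_p)·log₁₀(t₂/t₁) ⇒ log₁₀(t₂/t₁) = S_s·(1+e_p)/(C_α·H).
log₁₀(t₂/t₁) = 0.037 × (1+0.62) / (0.011×4.8) = 1.135
t₂ = t₁ × 10^1.135 = 2 × 13.65 = 27.31 years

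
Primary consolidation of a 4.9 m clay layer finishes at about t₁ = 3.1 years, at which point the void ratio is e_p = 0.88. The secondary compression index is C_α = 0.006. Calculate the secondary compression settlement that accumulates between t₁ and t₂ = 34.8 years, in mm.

Secondary compression: S_s = C_α·H/(1+e_p)·log₁₀(t₂/t₁)
S_s = 0.006×4.9/(1+0.88)×log₁₀(34.8/3.1)
    = 0.01564 × 1.05 = 0.01642 m

S_s ≈ 16.4 mm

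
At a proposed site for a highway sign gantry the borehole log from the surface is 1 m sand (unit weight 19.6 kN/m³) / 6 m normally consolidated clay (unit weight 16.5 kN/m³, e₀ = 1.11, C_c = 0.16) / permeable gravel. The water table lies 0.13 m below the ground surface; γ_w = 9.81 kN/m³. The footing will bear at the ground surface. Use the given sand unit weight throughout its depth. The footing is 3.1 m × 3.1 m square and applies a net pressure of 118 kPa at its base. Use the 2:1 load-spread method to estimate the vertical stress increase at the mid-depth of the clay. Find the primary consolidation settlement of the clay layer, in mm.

Mid-depth of clay below the ground surface: z = 1 + 6/2 = 4 m.
Total vertical stress at mid-clay: σ_v = 19.6×1 + 16.5×3 = 69.1 kPa.
Pore pressure: u = 9.81×(4 − 0.13) = 37.965 kPa.
Initial effective stress: σ'_0 = σ_v − u = 69.1 − 37.965 = 31.135 kPa.
Stress increase at mid-clay by the 2:1 spreading method:
Δσ = qBL/((B+z)(L+z)) = 118×3.1×3.1/((3.1+4)(3.1+4)) = 22.495 kPa
Final effective stress: σ'_f = σ'_0 + Δσ = 31.135 + 22.495 = 53.63 kPa.
Normally consolidated clay, so the full stress increment lies on the virgin compression line:
S_c = C_c·H/(1+e₀)·log₁₀(σ'_f/σ'_0) = 0.16×6/(1+1.11)×log₁₀(53.63/31.135)
    = 0.45498 × 0.23616 = 0.1074 m

S_c ≈ 107 mm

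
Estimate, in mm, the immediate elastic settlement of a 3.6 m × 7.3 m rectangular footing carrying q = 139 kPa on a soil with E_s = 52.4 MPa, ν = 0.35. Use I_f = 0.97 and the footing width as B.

Immediate (elastic) settlement: S_e = q·B·(1−ν²)/E_s · I_f.
E_s = 52.4 MPa = 52400 kPa.
S_e = 139 × 3.6 × (1 − 0.35²) / 52400 × 0.97
    = 139 × 3.6 × 0.8775 / 52400 × 0.97
    = 0.008128 m = 8.128 mm

S_e ≈ 8.13 mm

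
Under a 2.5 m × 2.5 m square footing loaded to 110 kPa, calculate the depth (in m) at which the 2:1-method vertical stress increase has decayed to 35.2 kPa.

z ≈ 1.92 m

2:1 spreading — at depth z the loaded area has grown by z in each plan dimension:
qB²/(B+z)² = Δσ_z ⇒ z = B(√(q/Δσ_z) − 1) = 2.5×(√(110/35.2) − 1) = 1.919 m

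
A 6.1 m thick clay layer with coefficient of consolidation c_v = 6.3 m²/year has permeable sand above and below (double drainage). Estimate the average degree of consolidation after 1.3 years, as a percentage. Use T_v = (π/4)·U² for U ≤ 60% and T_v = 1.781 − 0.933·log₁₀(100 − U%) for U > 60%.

Drainage path length: H_d = H/2 = 3.05 m (double drainage).
T_v = c_v·t/H_d² = 6.3×1.3/3.05² = 0.88041.
T_v = 0.88041 corresponds to the U > 60% branch:
U = 1 − 10^((1.781 − T_v)/0.933)/100 = 0.9077

U ≈ 90.8 %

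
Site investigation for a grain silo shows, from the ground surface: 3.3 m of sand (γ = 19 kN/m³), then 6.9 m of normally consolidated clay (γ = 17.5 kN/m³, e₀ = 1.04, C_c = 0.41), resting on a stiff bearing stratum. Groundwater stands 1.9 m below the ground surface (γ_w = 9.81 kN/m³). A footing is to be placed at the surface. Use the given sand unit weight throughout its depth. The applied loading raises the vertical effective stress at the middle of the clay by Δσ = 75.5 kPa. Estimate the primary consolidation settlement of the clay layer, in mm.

S_c ≈ 417 mm

Mid-depth of clay below the ground surface: z = 3.3 + 6.9/2 = 6.75 m.
Total vertical stress at mid-clay: σ_v = 19×3.3 + 17.5×3.45 = 123.07 kPa.
Pore pressure: u = 9.81×(6.75 − 1.9) = 47.578 kPa.
Initial effective stress: σ'_0 = σ_v − u = 123.07 − 47.578 = 75.492 kPa.
Final effective stress: σ'_f = σ'_0 + Δσ = 75.492 + 75.5 = 150.99 kPa.
Normally consolidated clay, so the full stress increment lies on the virgin compression line:
S_c = C_c·H/(1+e₀)·log₁₀(σ'_f/σ'_0) = 0.41×6.9/(1+1.04)×log₁₀(150.99/75.492)
    = 1.3868 × 0.30105 = 0.4175 m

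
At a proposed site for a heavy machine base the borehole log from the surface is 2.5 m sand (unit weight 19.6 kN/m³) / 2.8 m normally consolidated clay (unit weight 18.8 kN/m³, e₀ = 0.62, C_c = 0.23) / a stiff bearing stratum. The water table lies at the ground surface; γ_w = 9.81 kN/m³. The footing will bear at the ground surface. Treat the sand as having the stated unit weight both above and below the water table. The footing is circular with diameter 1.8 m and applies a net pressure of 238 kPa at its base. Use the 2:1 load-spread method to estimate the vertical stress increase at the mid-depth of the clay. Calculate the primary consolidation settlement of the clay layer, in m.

Mid-depth of clay below the ground surface: z = 2.5 + 2.8/2 = 3.9 m.
Total vertical stress at mid-clay: σ_v = 19.6×2.5 + 18.8×1.4 = 75.32 kPa.
Pore pressure: u = 9.81×(3.9 − 0) = 38.259 kPa.
Initial effective stress: σ'_0 = σ_v − u = 75.32 − 38.259 = 37.061 kPa.
Stress increase at mid-clay by the 2:1 spreading method:
Δσ ≈ qD²/(D+z)² = 238×1.8²/(1.8+3.9)² = 23.734 kPa
Final effective stress: σ'_f = σ'_0 + Δσ = 37.061 + 23.734 = 60.795 kPa.
Normally consolidated clay, so the full stress increment lies on the virgin compression line:
S_c = C_c·H/(1+e₀)·log₁₀(σ'_f/σ'_0) = 0.23×2.8/(1+0.62)×log₁₀(60.795/37.061)
    = 0.39753 × 0.21495 = 0.08545 m

S_c ≈ 0.0854 m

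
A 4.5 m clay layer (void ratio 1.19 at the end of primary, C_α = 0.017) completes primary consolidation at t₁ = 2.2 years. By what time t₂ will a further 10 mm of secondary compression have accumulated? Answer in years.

S_s = C_α·H/(1+e_p)·log₁₀(t₂/t₁) ⇒ log₁₀(t₂/t₁) = S_s·(1+e_p)/(C_α·H).
log₁₀(t₂/t₁) = 0.01 × (1+1.19) / (0.017×4.5) = 0.2863
t₂ = t₁ × 10^0.2863 = 2.2 × 1.933 = 4.253 years

t₂ ≈ 4.25 years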